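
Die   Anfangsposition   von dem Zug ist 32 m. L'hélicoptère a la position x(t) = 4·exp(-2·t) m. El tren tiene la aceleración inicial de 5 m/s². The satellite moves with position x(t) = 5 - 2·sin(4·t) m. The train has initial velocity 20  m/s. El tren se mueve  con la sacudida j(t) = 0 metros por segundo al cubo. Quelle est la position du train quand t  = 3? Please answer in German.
Ausgehend von dem Ruck j(t) = 0, nehmen wir 3 Stammfunktionen. Die Stammfunktion von dem Ruck ist die Beschleunigung. Mit a(0) = 5 erhalten wir a(t) = 5. Durch Integration von der Beschleunigung und Verwendung der Anfangsbedingung v(0) = 20, erhalten wir v(t) = 5·t + 20. Das Integral von der Geschwindigkeit ist die Position. Mit x(0) = 32 erhalten wir x(t) = 5·t^2/2 + 20·t + 32. Aus der Gleichung für die Position x(t) = 5·t^2/2 + 20·t + 32, setzen wir t = 3 ein und erhalten x = 229/2.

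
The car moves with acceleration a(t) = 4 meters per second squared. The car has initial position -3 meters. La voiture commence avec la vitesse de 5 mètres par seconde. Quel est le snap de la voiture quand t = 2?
Pour résoudre ceci, nous devons prendre 2 dérivées de notre équation de l'accélération a(t) = 4. En prenant d/dt de a(t), nous trouvons j(t) = 0. En prenant d/dt de j(t), nous trouvons s(t) = 0. Nous avons le snap s(t) = 0. En substituant t = 2: s(2) = 0.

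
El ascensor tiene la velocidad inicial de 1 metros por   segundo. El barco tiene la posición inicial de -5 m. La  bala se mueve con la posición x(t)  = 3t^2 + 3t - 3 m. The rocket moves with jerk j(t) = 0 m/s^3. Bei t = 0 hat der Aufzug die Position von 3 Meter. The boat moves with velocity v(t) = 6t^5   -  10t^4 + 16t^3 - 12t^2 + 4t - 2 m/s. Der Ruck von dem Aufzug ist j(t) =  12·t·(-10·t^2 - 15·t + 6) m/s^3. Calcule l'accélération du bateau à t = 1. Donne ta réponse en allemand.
Um dies zu lösen, müssen wir 1 Ableitung unserer Gleichung für die Geschwindigkeit v(t) = 6·t^5 - 10·t^4 + 16·t^3 - 12·t^2 + 4·t - 2 nehmen. Mit d/dt von v(t) finden wir a(t) = 30·t^4 - 40·t^3 + 48·t^2 - 24·t + 4. Mit a(t) = 30·t^4 - 40·t^3 + 48·t^2 - 24·t + 4 und Einsetzen von t = 1, finden wir a = 18.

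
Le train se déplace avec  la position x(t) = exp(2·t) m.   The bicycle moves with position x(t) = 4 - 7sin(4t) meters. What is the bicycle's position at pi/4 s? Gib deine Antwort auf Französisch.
Nous avons la position x(t) = 4 - 7·sin(4·t). En substituant t = pi/4: x(pi/4) = 4.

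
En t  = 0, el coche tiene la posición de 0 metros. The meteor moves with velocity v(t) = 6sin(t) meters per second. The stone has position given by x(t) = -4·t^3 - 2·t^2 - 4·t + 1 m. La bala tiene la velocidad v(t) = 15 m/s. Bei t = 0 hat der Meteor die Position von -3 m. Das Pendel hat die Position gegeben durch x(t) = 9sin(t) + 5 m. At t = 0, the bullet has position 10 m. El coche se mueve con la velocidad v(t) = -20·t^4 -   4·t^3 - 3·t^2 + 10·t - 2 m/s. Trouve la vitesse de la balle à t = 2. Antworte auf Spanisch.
De la ecuación de la velocidad v(t) = 15, sustituimos t = 2 para obtener v = 15.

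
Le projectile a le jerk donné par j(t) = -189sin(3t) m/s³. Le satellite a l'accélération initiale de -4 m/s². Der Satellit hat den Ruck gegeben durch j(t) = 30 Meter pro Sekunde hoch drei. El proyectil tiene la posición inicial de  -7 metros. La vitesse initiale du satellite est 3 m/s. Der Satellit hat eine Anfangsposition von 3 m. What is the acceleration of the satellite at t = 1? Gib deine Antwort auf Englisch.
To solve this, we need to take 1 integral of our jerk equation j(t) = 30. Finding the integral of j(t) and using a(0) = -4: a(t) = 30·t - 4. Using a(t) = 30·t - 4 and substituting t = 1, we find a = 26.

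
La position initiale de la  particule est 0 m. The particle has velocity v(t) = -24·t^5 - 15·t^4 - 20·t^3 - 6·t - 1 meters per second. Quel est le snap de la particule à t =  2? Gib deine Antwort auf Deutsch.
Wir müssen unsere Gleichung für die Geschwindigkeit v(t) = -24·t^5 - 15·t^4 - 20·t^3 - 6·t - 1 3-mal ableiten. Mit d/dt von v(t) finden wir a(t) = -120·t^4 - 60·t^3 - 60·t^2 - 6. Die Ableitung von der Beschleunigung ergibt den Ruck: j(t) = -480·t^3 - 180·t^2 - 120·t. Durch Ableiten von dem Ruck erhalten wir den Snap: s(t) = -1440·t^2 - 360·t - 120. Aus der Gleichung für den Snap s(t) = -1440·t^2 - 360·t - 120, setzen wir t = 2 ein und erhalten s = -6600.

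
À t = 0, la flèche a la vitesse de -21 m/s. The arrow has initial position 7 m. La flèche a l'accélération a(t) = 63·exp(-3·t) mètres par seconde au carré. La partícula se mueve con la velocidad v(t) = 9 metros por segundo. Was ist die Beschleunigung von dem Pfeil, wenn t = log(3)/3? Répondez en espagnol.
Tenemos la aceleración a(t) = 63·exp(-3·t). Sustituyendo t = log(3)/3: a(log(3)/3) = 21.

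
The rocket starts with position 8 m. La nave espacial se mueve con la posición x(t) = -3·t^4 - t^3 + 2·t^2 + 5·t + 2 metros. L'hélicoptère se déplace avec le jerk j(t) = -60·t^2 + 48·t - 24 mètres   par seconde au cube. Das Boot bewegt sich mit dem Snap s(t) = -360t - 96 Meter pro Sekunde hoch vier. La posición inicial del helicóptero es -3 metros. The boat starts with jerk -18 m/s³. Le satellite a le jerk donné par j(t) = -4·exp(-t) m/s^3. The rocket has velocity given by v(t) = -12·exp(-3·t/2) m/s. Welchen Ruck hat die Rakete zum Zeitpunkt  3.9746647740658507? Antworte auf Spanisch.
Debemos derivar nuestra ecuación de la velocidad v(t) = -12·exp(-3·t/2) 2 veces. La derivada de la velocidad da la aceleración: a(t) = 18·exp(-3·t/2). La derivada de la aceleración da la sacudida: j(t) = -27·exp(-3·t/2). De la ecuación de la sacudida j(t) = -27·exp(-3·t/2), sustituimos t = 3.9746647740658507 para obtener j = -0.0695186445769455.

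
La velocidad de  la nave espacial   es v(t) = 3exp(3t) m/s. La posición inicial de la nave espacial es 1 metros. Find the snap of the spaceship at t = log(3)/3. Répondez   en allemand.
Um dies zu lösen, müssen wir 3 Ableitungen unserer Gleichung für die Geschwindigkeit v(t) = 3·exp(3·t) nehmen. Mit d/dt von v(t) finden wir a(t) = 9·exp(3·t). Mit d/dt von a(t) finden wir j(t) = 27·exp(3·t). Mit d/dt von j(t) finden wir s(t) = 81·exp(3·t). Mit s(t) = 81·exp(3·t) und Einsetzen von t = log(3)/3, finden wir s = 243.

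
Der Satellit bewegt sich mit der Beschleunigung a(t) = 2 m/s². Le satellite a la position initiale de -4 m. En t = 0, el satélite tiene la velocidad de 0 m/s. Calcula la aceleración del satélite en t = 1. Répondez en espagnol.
Tenemos la aceleración a(t) = 2. Sustituyendo t = 1: a(1) = 2.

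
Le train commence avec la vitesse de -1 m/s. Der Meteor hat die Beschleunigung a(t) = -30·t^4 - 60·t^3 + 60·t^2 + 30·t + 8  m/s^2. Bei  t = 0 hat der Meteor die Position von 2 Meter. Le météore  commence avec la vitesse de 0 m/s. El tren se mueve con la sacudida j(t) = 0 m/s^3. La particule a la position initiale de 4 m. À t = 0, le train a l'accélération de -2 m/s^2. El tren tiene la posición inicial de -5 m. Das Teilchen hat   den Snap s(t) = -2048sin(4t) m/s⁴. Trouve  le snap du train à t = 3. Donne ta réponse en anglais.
To solve this, we need to take 1 derivative of our jerk equation j(t) = 0. The derivative of jerk gives snap: s(t) = 0. Using s(t) = 0 and substituting t = 3, we find s = 0.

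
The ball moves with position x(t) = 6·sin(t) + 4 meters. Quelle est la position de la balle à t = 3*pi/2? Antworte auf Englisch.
We have position x(t) = 6·sin(t) + 4. Substituting t = 3*pi/2: x(3*pi/2) = -2.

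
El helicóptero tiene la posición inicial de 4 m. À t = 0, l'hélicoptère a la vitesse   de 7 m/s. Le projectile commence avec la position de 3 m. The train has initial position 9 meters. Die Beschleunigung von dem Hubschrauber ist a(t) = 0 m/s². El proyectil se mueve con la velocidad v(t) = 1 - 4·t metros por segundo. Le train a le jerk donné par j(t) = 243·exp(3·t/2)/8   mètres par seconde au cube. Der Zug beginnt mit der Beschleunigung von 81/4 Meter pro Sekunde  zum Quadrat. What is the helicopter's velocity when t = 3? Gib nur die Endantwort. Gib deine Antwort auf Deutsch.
v(3) = 7.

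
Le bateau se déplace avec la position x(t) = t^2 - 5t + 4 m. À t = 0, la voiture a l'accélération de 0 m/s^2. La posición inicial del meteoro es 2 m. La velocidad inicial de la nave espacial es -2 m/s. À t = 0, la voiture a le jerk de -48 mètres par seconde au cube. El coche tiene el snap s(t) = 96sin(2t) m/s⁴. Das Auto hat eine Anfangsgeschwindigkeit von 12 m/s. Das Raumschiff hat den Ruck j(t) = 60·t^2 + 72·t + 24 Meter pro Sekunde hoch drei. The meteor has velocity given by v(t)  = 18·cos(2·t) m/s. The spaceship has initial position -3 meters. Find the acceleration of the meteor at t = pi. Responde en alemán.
Ausgehend von der Geschwindigkeit v(t) = 18·cos(2·t), nehmen wir 1 Ableitung. Die Ableitung von der Geschwindigkeit ergibt die Beschleunigung: a(t) = -36·sin(2·t). Wir haben die Beschleunigung a(t) = -36·sin(2·t). Durch Einsetzen von t = pi: a(pi) = 0.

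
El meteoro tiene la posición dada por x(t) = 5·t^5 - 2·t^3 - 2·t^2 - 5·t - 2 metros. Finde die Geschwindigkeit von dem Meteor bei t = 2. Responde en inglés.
Starting from position x(t) = 5·t^5 - 2·t^3 - 2·t^2 - 5·t - 2, we take 1 derivative. Differentiating position, we get velocity: v(t) = 25·t^4 - 6·t^2 - 4·t - 5. We have velocity v(t) = 25·t^4 - 6·t^2 - 4·t - 5. Substituting t = 2: v(2) = 363.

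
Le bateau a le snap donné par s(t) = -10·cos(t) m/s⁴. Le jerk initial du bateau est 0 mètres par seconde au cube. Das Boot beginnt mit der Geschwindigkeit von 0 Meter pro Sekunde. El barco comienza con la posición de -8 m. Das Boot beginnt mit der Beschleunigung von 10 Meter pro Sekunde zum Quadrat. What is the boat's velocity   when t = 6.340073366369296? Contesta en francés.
En partant du snap s(t) = -10·cos(t), nous prenons 3 intégrales. L'intégrale du snap est le jerk. En utilisant j(0) = 0, nous obtenons j(t) = -10·sin(t). L'intégrale du jerk, avec a(0) = 10, donne l'accélération: a(t) = 10·cos(t). En intégrant l'accélération et en utilisant la condition initiale v(0) = 0, nous obtenons v(t) = 10·sin(t). En utilisant v(t) = 10·sin(t) et en substituant t = 6.340073366369296, nous trouvons v = 0.568573801453391.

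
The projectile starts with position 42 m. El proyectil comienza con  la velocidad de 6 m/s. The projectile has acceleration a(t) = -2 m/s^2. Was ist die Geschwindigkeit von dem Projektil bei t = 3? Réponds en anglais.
To find the answer, we compute 1 antiderivative of a(t) = -2. Finding the integral of a(t) and using v(0) = 6: v(t) = 6 - 2·t. Using v(t) = 6 - 2·t and substituting t = 3, we find v = 0.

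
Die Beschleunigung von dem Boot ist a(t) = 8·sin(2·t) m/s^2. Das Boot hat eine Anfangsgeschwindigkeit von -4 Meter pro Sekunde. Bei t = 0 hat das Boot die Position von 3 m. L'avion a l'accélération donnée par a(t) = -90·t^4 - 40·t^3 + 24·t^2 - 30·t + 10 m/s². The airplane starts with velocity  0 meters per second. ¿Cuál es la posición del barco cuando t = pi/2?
Partiendo de la aceleración a(t) = 8·sin(2·t), tomamos 2 integrales. Tomando ∫a(t)dt y aplicando v(0) = -4, encontramos v(t) = -4·cos(2·t). La antiderivada de la velocidad es la posición. Usando x(0) = 3, obtenemos x(t) = 3 - 2·sin(2·t). Usando x(t) = 3 - 2·sin(2·t) y sustituyendo t = pi/2, encontramos x = 3.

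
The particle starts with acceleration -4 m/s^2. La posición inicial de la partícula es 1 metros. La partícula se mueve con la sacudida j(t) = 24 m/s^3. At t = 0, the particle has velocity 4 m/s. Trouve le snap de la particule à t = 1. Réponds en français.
Nous devons dériver notre équation du jerk j(t) = 24 1 fois. La dérivée du jerk donne le snap: s(t) = 0. Nous avons le snap s(t) = 0. En substituant t = 1: s(1) = 0.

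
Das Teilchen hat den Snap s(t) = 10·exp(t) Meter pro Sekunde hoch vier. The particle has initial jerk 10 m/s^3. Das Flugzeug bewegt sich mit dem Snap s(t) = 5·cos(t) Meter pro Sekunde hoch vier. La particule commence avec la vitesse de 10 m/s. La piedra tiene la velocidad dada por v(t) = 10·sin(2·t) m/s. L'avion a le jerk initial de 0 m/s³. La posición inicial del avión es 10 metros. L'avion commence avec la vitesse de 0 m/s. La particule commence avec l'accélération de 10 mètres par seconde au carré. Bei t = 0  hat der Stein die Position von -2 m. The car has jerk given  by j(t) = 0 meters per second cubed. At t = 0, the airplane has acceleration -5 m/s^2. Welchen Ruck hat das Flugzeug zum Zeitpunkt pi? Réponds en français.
Nous devons trouver l'intégrale de notre équation du snap s(t) = 5·cos(t) 1 fois. En prenant ∫s(t)dt et en appliquant j(0) = 0, nous trouvons j(t) = 5·sin(t). En utilisant j(t) = 5·sin(t) et en substituant t = pi, nous trouvons j = 0.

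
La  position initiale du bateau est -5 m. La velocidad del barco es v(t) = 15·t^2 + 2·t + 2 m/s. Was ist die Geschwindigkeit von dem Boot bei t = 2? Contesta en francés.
En utilisant v(t) = 15·t^2 + 2·t + 2 et en substituant t = 2, nous trouvons v = 66.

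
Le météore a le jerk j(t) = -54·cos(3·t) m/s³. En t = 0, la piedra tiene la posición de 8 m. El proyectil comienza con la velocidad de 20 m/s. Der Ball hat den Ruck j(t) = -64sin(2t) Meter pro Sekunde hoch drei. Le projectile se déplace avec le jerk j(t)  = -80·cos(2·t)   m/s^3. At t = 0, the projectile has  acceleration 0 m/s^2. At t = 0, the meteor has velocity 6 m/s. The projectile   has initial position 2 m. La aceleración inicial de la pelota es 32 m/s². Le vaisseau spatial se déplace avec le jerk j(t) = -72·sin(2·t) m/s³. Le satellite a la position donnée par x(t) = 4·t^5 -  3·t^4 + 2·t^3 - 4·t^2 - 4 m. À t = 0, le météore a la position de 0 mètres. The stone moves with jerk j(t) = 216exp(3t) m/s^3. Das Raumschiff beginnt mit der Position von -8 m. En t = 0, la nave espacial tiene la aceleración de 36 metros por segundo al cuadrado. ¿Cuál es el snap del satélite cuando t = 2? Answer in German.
Um dies zu lösen, müssen wir 4 Ableitungen unserer Gleichung für die Position x(t) = 4·t^5 - 3·t^4 + 2·t^3 - 4·t^2 - 4 nehmen. Mit d/dt von x(t) finden wir v(t) = 20·t^4 - 12·t^3 + 6·t^2 - 8·t. Durch Ableiten von der Geschwindigkeit erhalten wir die Beschleunigung: a(t) = 80·t^3 - 36·t^2 + 12·t - 8. Durch Ableiten von der Beschleunigung erhalten wir den Ruck: j(t) = 240·t^2 - 72·t + 12. Durch Ableiten von dem Ruck erhalten wir den Snap: s(t) = 480·t - 72. Aus der Gleichung für den Snap s(t) = 480·t - 72, setzen wir t = 2 ein und erhalten s = 888.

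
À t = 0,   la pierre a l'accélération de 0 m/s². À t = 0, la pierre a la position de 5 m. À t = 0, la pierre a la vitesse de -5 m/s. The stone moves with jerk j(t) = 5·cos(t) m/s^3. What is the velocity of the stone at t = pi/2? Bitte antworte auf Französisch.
Nous devons trouver l'intégrale de notre équation du jerk j(t) = 5·cos(t) 2 fois. En prenant ∫j(t)dt et en appliquant a(0) = 0, nous trouvons a(t) = 5·sin(t). La primitive de l'accélération est la vitesse. En utilisant v(0) = -5, nous obtenons v(t) = -5·cos(t). En utilisant v(t) = -5·cos(t) et en substituant t = pi/2, nous trouvons v = 0.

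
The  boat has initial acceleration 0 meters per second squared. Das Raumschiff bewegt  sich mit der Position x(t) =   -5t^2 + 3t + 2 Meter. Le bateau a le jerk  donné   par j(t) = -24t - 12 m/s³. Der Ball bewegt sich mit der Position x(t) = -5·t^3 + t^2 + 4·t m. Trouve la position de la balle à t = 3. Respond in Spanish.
De la ecuación de la posición x(t) = -5·t^3 + t^2 + 4·t, sustituimos t = 3 para obtener x = -114.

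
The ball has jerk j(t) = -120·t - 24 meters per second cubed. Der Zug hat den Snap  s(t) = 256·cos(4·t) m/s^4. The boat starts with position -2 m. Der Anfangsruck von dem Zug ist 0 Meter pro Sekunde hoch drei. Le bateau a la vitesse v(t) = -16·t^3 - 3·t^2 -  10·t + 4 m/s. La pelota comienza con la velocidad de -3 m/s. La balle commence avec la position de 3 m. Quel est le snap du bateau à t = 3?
En partant de la vitesse v(t) = -16·t^3 - 3·t^2 - 10·t + 4, nous prenons 3 dérivées. La dérivée de la vitesse donne l'accélération: a(t) = -48·t^2 - 6·t - 10. En dérivant l'accélération, nous obtenons le jerk: j(t) = -96·t - 6. En prenant d/dt de j(t), nous trouvons s(t) = -96. Nous avons le snap s(t) = -96. En substituant t = 3: s(3) = -96.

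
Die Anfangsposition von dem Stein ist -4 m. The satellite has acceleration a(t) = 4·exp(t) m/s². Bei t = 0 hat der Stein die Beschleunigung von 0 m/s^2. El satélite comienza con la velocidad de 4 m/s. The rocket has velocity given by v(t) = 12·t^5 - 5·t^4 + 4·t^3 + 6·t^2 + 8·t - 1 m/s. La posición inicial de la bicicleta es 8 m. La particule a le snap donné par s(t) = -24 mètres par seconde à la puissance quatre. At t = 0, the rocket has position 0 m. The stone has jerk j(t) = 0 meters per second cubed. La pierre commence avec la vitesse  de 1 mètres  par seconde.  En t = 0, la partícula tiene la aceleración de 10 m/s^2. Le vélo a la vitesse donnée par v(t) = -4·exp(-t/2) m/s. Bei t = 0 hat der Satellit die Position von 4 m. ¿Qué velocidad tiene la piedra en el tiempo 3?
Necesitamos integrar nuestra ecuación de la sacudida j(t) = 0 2 veces. Tomando ∫j(t)dt y aplicando a(0) = 0, encontramos a(t) = 0. Tomando ∫a(t)dt y aplicando v(0) = 1, encontramos v(t) = 1. De la ecuación de la velocidad v(t) = 1, sustituimos t = 3 para obtener v = 1.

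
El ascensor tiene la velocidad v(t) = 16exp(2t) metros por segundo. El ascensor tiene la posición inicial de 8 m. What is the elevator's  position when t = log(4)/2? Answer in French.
Pour résoudre ceci, nous devons prendre 1 primitive de notre équation de la vitesse v(t) = 16·exp(2·t). En intégrant la vitesse et en utilisant la condition initiale x(0) = 8, nous obtenons x(t) = 8·exp(2·t). De l'équation de la position x(t) = 8·exp(2·t), nous substituons t = log(4)/2 pour obtenir x = 32.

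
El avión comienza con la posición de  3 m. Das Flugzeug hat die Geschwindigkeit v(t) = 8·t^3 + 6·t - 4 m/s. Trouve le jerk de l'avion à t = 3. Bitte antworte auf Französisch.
Pour résoudre ceci, nous devons prendre 2 dérivées de notre équation de la vitesse v(t) = 8·t^3 + 6·t - 4. En dérivant la vitesse, nous obtenons l'accélération: a(t) = 24·t^2 + 6. En prenant d/dt de a(t), nous trouvons j(t) = 48·t. Nous avons le jerk j(t) = 48·t. En substituant t = 3: j(3) = 144.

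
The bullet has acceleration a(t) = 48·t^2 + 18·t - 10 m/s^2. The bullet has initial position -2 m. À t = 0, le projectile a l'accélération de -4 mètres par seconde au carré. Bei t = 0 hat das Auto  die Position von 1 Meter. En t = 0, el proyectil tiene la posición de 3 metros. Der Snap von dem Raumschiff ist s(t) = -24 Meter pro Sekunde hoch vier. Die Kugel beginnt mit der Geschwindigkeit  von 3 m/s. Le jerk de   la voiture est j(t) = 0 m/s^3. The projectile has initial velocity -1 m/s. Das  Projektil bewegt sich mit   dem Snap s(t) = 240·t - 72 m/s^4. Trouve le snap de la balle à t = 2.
Nous devons dériver notre équation de l'accélération a(t) = 48·t^2 + 18·t - 10 2 fois. En prenant d/dt de a(t), nous trouvons j(t) = 96·t + 18. En dérivant le jerk, nous obtenons le snap: s(t) = 96. Nous avons le snap s(t) = 96. En substituant t = 2: s(2) = 96.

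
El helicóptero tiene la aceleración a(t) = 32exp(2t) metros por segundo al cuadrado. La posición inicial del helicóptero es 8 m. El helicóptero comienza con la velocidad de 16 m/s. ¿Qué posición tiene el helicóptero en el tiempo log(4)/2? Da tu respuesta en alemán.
Um dies zu lösen, müssen wir 2 Integrale unserer Gleichung für die Beschleunigung a(t) = 32·exp(2·t) finden. Durch Integration von der Beschleunigung und Verwendung der Anfangsbedingung v(0) = 16, erhalten wir v(t) = 16·exp(2·t). Die Stammfunktion von der Geschwindigkeit ist die Position. Mit x(0) = 8 erhalten wir x(t) = 8·exp(2·t). Mit x(t) = 8·exp(2·t) und Einsetzen von t = log(4)/2, finden wir x = 32.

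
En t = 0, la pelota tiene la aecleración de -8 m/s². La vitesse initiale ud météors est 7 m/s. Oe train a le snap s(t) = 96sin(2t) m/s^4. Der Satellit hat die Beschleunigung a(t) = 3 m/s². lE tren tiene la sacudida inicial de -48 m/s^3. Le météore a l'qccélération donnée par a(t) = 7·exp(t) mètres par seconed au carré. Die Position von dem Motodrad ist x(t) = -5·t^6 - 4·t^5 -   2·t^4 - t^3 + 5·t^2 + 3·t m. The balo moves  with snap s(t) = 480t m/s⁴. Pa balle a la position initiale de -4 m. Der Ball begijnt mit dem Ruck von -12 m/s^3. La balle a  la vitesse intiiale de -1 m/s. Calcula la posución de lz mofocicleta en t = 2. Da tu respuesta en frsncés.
En utilisant x(t) = -5·t^6 - 4·t^5 - 2·t^4 - t^3 + 5·t^2 + 3·t et en substituant t = 2, nous trouvons x = -462.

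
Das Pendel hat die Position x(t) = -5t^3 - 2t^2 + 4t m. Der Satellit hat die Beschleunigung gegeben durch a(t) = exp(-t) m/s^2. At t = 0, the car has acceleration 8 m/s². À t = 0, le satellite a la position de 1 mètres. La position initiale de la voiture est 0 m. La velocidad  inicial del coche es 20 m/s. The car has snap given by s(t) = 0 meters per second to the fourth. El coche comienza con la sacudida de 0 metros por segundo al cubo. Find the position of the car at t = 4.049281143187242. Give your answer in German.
Wir müssen unsere Gleichung für den Snap s(t) = 0 4-mal integrieren. Durch Integration von dem Snap und Verwendung der Anfangsbedingung j(0) = 0, erhalten wir j(t) = 0. Durch Integration von dem Ruck und Verwendung der Anfangsbedingung a(0) = 8, erhalten wir a(t) = 8. Das Integral von der Beschleunigung, mit v(0) = 20, ergibt die Geschwindigkeit: v(t) = 8·t + 20. Mit ∫v(t)dt und Anwendung von x(0) = 0, finden wir x(t) = 4·t^2 + 20·t. Aus der Gleichung für die Position x(t) = 4·t^2 + 20·t, setzen wir t = 4.049281143187242 ein und erhalten x = 146.572333970032.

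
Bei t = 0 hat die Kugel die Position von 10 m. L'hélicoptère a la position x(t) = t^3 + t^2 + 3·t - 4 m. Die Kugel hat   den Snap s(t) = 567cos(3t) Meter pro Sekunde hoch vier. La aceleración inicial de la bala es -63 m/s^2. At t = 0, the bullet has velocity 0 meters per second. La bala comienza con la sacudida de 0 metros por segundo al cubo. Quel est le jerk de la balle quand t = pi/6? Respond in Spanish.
Partiendo del snap s(t) = 567·cos(3·t), tomamos 1 antiderivada. La antiderivada del snap, con j(0) = 0, da la sacudida: j(t) = 189·sin(3·t). Usando j(t) = 189·sin(3·t) y sustituyendo t = pi/6, encontramos j = 189.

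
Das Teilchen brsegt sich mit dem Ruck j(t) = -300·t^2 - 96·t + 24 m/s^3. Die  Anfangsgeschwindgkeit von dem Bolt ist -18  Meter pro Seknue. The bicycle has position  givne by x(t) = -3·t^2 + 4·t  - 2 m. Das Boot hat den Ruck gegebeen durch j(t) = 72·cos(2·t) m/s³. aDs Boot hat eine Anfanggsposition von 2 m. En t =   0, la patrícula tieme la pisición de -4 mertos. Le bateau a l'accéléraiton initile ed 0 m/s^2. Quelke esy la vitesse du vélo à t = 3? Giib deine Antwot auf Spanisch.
Partiendo de la posición x(t) = -3·t^2 + 4·t - 2, tomamos 1 derivada. La derivada de la posición da la velocidad: v(t) = 4 - 6·t. Usando v(t) = 4 - 6·t y sustituyendo t = 3, encontramos v = -14.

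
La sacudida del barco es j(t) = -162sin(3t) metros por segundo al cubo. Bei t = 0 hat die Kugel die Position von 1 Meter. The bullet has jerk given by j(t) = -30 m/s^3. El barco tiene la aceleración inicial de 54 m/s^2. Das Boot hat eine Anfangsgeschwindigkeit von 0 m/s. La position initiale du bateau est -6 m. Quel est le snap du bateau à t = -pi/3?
En partant du jerk j(t) = -162·sin(3·t), nous prenons 1 dérivée. En dérivant le jerk, nous obtenons le snap: s(t) = -486·cos(3·t). En utilisant s(t) = -486·cos(3·t) et en substituant t = -pi/3, nous trouvons s = 486.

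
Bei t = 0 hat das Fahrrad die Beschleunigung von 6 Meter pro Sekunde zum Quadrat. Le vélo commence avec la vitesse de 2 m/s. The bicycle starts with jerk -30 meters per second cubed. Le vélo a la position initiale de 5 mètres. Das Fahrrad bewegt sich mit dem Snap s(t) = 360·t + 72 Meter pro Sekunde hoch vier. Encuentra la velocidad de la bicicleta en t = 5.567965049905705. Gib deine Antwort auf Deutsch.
Wir müssen die Stammfunktion unserer Gleichung für den Snap s(t) = 360·t + 72 3-mal finden. Die Stammfunktion von dem Snap, mit j(0) = -30, ergibt den Ruck: j(t) = 180·t^2 + 72·t - 30. Durch Integration von dem Ruck und Verwendung der Anfangsbedingung a(0) = 6, erhalten wir a(t) = 60·t^3 + 36·t^2 - 30·t + 6. Das Integral von der Beschleunigung, mit v(0) = 2, ergibt die Geschwindigkeit: v(t) = 15·t^4 + 12·t^3 - 15·t^2 + 6·t + 2. Wir haben die Geschwindigkeit v(t) = 15·t^4 + 12·t^3 - 15·t^2 + 6·t + 2. Durch Einsetzen von t = 5.567965049905705: v(5.567965049905705) = 16058.8850222652.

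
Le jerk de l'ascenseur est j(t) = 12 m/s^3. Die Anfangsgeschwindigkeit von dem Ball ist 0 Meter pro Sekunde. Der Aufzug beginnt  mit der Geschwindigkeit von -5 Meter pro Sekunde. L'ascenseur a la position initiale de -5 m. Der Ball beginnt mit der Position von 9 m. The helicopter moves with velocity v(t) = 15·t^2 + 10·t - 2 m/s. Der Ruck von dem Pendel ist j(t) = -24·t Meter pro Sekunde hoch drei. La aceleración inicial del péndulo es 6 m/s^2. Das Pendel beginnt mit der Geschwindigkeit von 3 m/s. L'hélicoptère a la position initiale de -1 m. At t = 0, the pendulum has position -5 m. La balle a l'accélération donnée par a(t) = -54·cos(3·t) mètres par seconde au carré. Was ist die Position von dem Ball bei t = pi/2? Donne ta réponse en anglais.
To find the answer, we compute 2 integrals of a(t) = -54·cos(3·t). Finding the integral of a(t) and using v(0) = 0: v(t) = -18·sin(3·t). Finding the antiderivative of v(t) and using x(0) = 9: x(t) = 6·cos(3·t) + 3. Using x(t) = 6·cos(3·t) + 3 and substituting t = pi/2, we find x = 3.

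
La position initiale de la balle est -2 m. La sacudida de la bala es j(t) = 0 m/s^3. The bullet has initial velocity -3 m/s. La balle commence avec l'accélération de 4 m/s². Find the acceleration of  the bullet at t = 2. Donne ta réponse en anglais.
We need to integrate our jerk equation j(t) = 0 1 time. Integrating jerk and using the initial condition a(0) = 4, we get a(t) = 4. We have acceleration a(t) = 4. Substituting t = 2: a(2) = 4.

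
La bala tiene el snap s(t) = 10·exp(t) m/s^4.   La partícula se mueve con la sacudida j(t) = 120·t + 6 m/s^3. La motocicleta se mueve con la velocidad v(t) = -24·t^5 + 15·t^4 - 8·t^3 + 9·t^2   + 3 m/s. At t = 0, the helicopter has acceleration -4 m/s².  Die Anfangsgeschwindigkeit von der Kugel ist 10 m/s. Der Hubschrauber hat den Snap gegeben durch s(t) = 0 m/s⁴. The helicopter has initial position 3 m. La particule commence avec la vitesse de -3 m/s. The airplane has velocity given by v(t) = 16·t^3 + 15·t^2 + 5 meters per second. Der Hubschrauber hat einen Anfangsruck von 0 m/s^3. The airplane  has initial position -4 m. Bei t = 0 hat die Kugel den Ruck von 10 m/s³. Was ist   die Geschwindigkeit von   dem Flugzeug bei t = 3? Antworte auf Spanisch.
De la ecuación de la velocidad v(t) = 16·t^3 + 15·t^2 + 5, sustituimos t = 3 para obtener v = 572.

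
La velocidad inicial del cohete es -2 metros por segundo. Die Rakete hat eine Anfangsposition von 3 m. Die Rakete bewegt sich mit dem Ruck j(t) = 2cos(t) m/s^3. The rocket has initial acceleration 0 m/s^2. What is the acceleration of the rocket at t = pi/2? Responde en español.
Necesitamos integrar nuestra ecuación de la sacudida j(t) = 2·cos(t) 1 vez. La antiderivada de la sacudida, con a(0) = 0, da la aceleración: a(t) = 2·sin(t). De la ecuación de la aceleración a(t) = 2·sin(t), sustituimos t = pi/2 para obtener a = 2.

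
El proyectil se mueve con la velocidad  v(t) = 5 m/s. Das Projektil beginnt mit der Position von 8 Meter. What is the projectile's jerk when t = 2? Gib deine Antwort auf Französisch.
Nous devons dériver notre équation de la vitesse v(t) = 5 2 fois. La dérivée de la vitesse donne l'accélération: a(t) = 0. En prenant d/dt de a(t), nous trouvons j(t) = 0. Nous avons le jerk j(t) = 0. En substituant t = 2: j(2) = 0.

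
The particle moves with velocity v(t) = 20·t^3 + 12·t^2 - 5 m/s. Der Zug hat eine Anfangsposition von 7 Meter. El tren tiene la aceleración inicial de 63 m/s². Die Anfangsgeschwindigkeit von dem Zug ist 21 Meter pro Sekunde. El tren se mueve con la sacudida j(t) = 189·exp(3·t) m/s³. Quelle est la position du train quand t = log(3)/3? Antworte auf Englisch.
To find the answer, we compute 3 antiderivatives of j(t) = 189·exp(3·t). Integrating jerk and using the initial condition a(0) = 63, we get a(t) = 63·exp(3·t). Taking ∫a(t)dt and applying v(0) = 21, we find v(t) = 21·exp(3·t). Finding the antiderivative of v(t) and using x(0) = 7: x(t) = 7·exp(3·t). We have position x(t) = 7·exp(3·t). Substituting t = log(3)/3: x(log(3)/3) = 21.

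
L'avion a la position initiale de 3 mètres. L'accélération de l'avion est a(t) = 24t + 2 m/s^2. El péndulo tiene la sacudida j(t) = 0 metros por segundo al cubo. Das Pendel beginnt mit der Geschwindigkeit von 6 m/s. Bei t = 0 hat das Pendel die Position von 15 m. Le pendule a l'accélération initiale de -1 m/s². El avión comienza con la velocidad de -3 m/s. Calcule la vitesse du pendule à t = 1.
Nous devons trouver la primitive de notre équation du jerk j(t) = 0 2 fois. En prenant ∫j(t)dt et en appliquant a(0) = -1, nous trouvons a(t) = -1. L'intégrale de l'accélération est la vitesse. En utilisant v(0) = 6, nous obtenons v(t) = 6 - t. De l'équation de la vitesse v(t) = 6 - t, nous substituons t = 1 pour obtenir v = 5.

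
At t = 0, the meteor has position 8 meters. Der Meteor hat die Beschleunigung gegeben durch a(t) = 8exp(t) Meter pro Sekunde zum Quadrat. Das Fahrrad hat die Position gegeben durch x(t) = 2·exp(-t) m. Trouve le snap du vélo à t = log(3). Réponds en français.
En partant de la position x(t) = 2·exp(-t), nous prenons 4 dérivées. La dérivée de la position donne la vitesse: v(t) = -2·exp(-t). En prenant d/dt de v(t), nous trouvons a(t) = 2·exp(-t). En dérivant l'accélération, nous obtenons le jerk: j(t) = -2·exp(-t). En dérivant le jerk, nous obtenons le snap: s(t) = 2·exp(-t). En utilisant s(t) = 2·exp(-t) et en substituant t = log(3), nous trouvons s = 2/3.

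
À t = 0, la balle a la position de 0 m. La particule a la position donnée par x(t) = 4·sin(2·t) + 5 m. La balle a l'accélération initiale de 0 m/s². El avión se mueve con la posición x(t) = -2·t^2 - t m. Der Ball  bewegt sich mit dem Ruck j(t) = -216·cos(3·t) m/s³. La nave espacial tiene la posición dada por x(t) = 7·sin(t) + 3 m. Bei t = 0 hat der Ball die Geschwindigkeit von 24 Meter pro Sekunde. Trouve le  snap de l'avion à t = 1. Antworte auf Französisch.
Pour résoudre ceci, nous devons prendre 4 dérivées de notre équation de la position x(t) = -2·t^2 - t. En dérivant la position, nous obtenons la vitesse: v(t) = -4·t - 1. En dérivant la vitesse, nous obtenons l'accélération: a(t) = -4. En dérivant l'accélération, nous obtenons le jerk: j(t) = 0. En prenant d/dt de j(t), nous trouvons s(t) = 0. De l'équation du snap s(t) = 0, nous substituons t = 1 pour obtenir s = 0.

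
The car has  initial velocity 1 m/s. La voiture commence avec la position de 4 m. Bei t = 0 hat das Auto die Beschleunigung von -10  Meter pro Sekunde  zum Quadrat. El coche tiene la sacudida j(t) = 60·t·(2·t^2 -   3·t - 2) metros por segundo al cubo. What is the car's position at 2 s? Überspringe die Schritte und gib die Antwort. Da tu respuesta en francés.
La réponse est -126.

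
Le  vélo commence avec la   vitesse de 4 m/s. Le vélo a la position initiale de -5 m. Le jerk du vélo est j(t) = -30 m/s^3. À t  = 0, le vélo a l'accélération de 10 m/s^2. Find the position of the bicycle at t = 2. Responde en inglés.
We need to integrate our jerk equation j(t) = -30 3 times. Finding the integral of j(t) and using a(0) = 10: a(t) = 10 - 30·t. The antiderivative of acceleration is velocity. Using v(0) = 4, we get v(t) = -15·t^2 + 10·t + 4. Integrating velocity and using the initial condition x(0) = -5, we get x(t) = -5·t^3 + 5·t^2 + 4·t - 5. Using x(t) = -5·t^3 + 5·t^2 + 4·t - 5 and substituting t = 2, we find x = -17.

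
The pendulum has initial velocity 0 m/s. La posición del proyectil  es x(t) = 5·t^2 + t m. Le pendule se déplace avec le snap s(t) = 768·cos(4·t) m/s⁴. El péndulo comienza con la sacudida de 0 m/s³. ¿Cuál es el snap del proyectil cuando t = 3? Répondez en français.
Pour résoudre ceci, nous devons prendre 4 dérivées de notre équation de la position x(t) = 5·t^2 + t. En dérivant la position, nous obtenons la vitesse: v(t) = 10·t + 1. En prenant d/dt de v(t), nous trouvons a(t) = 10. La dérivée de l'accélération donne le jerk: j(t) = 0. La dérivée du jerk donne le snap: s(t) = 0. En utilisant s(t) = 0 et en substituant t = 3, nous trouvons s = 0.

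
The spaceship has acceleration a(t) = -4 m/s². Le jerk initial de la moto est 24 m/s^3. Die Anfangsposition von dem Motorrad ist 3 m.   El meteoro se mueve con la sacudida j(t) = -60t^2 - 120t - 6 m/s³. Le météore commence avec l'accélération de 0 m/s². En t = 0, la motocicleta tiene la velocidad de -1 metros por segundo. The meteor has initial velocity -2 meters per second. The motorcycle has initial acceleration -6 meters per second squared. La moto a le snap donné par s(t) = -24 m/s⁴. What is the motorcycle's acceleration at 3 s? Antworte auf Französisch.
Nous devons trouver l'intégrale de notre équation du snap s(t) = -24 2 fois. L'intégrale du snap est le jerk. En utilisant j(0) = 24, nous obtenons j(t) = 24 - 24·t. En prenant ∫j(t)dt et en appliquant a(0) = -6, nous trouvons a(t) = -12·t^2 + 24·t - 6. En utilisant a(t) = -12·t^2 + 24·t - 6 et en substituant t = 3, nous trouvons a = -42.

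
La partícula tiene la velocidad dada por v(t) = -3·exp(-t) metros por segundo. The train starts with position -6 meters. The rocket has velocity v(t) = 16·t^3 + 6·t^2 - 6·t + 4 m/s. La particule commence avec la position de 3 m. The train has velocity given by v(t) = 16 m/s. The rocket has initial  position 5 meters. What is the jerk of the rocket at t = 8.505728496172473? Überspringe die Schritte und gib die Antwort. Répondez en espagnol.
La sacudida en t = 8.505728496172473 es j = 828.549935632557.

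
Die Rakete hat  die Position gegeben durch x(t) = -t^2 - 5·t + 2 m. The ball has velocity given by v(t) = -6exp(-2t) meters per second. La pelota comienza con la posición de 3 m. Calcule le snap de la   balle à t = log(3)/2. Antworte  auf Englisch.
Starting from velocity v(t) = -6·exp(-2·t), we take 3 derivatives. The derivative of velocity gives acceleration: a(t) = 12·exp(-2·t). Taking d/dt of a(t), we find j(t) = -24·exp(-2·t). The derivative of jerk gives snap: s(t) = 48·exp(-2·t). From the given snap equation s(t) = 48·exp(-2·t), we substitute t = log(3)/2 to get s = 16.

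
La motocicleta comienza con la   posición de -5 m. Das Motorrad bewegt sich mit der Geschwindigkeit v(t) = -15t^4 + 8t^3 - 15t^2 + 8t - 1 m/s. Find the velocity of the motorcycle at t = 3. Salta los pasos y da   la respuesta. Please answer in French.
À t = 3, v = -1111.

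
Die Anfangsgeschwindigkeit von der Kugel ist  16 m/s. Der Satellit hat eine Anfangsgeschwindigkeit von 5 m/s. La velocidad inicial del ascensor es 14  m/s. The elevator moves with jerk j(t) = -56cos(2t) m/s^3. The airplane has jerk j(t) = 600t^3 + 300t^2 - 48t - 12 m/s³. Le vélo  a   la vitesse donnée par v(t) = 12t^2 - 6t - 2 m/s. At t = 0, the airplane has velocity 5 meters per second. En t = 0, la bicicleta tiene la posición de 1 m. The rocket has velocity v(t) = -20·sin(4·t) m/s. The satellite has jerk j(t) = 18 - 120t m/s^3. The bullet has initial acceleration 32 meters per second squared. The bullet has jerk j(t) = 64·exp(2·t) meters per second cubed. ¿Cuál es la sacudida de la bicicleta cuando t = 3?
Partiendo de la velocidad v(t) = 12·t^2 - 6·t - 2, tomamos 2 derivadas. La derivada de la velocidad da la aceleración: a(t) = 24·t - 6. Tomando d/dt de a(t), encontramos j(t) = 24. Usando j(t) = 24 y sustituyendo t = 3, encontramos j = 24.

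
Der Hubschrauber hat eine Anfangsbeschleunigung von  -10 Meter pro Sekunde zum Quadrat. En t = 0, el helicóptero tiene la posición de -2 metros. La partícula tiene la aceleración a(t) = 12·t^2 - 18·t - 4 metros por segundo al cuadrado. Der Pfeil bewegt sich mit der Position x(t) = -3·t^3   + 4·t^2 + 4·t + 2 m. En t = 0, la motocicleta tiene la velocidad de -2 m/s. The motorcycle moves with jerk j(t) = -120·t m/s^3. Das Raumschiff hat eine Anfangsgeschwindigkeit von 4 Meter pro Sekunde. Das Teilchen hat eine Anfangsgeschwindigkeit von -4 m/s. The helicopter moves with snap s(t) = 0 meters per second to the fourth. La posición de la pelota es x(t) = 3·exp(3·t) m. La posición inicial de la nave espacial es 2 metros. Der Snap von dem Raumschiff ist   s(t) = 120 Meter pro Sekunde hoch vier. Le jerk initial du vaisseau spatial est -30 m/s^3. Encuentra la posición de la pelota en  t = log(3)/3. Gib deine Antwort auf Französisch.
Nous avons la position x(t) = 3·exp(3·t). En substituant t = log(3)/3: x(log(3)/3) = 9.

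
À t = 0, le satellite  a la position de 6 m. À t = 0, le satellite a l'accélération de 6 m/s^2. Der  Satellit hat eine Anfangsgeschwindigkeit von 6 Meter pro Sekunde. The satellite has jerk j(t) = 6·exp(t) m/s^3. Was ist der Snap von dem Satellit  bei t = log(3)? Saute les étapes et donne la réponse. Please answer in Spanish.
s(log(3)) = 18.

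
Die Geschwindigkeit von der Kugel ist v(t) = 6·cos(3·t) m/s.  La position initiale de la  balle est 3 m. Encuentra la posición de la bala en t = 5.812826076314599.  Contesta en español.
Partiendo de la velocidad v(t) = 6·cos(3·t), tomamos 1 integral. La integral de la velocidad, con x(0) = 3, da la posición: x(t) = 2·sin(3·t) + 3. Usando x(t) = 2·sin(3·t) + 3 y sustituyendo t = 5.812826076314599, encontramos x = 1.02545585801613.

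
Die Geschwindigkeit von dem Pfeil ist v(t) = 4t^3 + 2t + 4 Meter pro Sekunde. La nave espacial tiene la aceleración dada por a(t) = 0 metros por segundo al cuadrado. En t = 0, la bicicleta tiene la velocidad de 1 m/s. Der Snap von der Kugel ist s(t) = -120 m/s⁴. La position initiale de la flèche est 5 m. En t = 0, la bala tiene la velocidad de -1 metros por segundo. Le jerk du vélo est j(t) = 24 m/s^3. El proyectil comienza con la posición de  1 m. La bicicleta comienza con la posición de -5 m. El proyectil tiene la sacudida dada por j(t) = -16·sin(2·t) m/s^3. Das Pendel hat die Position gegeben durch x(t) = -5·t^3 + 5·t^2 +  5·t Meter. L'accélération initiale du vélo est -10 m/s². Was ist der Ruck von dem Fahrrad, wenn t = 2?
Wir haben den Ruck j(t) = 24. Durch Einsetzen von t = 2: j(2) = 24.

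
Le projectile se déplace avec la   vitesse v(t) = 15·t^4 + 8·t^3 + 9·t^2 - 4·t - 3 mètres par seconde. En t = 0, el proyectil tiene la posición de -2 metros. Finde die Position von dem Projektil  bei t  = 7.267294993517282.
Ausgehend von der Geschwindigkeit v(t) = 15·t^4 + 8·t^3 + 9·t^2 - 4·t - 3, nehmen wir 1 Integral. Mit ∫v(t)dt und Anwendung von x(0) = -2, finden wir x(t) = 3·t^5 + 2·t^4 + 3·t^3 - 2·t^2 - 3·t - 2. Mit x(t) = 3·t^5 + 2·t^4 + 3·t^3 - 2·t^2 - 3·t - 2 und Einsetzen von t = 7.267294993517282, finden wir x = 67411.9821998142.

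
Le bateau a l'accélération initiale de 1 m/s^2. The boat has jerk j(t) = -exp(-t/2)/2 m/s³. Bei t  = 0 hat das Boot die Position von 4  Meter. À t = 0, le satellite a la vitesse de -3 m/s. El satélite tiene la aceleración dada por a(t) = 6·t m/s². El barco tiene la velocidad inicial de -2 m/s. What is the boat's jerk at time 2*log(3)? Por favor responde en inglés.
From the given jerk equation j(t) = -exp(-t/2)/2, we substitute t = 2*log(3) to get j = -1/6.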